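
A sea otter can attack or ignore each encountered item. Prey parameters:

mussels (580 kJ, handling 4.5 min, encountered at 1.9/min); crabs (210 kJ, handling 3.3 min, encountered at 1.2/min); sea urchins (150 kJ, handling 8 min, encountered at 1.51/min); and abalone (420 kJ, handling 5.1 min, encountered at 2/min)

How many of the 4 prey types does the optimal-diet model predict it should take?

Rank by E/h (kJ/min): mussels 129, abalone 82.4, crabs 63.6, sea urchins 18.8. Include each in turn until the next type's E/h falls below the running intake rate.
Rate on top 1: 115.4. abalone: 82.4 < 115.4 → exclude; stop.
Optimal diet: mussels — 1 of 4 types.

1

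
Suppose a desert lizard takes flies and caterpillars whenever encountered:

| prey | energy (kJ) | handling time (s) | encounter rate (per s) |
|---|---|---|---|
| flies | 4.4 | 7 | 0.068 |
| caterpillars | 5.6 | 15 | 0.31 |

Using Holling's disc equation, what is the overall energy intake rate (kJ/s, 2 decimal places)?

0.33 kJ/s

R = Σλ_iE_i / (1 + Σλ_ih_i)
Numerator: 0.068×4.4 + 0.31×5.6 = 2.035
Denominator: 1 + 0.068×7 + 0.31×15 = 6.126
R = 2.035/6.126 = 0.3322 kJ/s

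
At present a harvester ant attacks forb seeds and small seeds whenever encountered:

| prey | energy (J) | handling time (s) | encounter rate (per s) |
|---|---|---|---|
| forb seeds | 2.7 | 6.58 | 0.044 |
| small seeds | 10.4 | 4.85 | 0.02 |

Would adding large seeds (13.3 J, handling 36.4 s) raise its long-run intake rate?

Yes

Intake rate on the current diet: R = (0.044×2.7 + 0.02×10.4) / (1 + 0.044×6.58 + 0.02×4.85) = 0.3268/1.387 = 0.2357 J/s.
Profitability of large seeds: 13.3/36.4 = 0.3654 J/s.
Since 0.3654 > R, including large seeds increases the long-run rate.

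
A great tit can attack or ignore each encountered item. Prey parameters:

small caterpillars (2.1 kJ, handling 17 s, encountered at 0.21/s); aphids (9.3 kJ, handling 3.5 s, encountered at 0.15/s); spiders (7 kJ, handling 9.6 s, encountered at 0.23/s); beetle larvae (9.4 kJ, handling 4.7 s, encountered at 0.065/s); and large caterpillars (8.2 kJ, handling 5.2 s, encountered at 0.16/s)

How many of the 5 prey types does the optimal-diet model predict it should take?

E/h in descending order: aphids 2.66, beetle larvae 2, large caterpillars 1.58, spiders 0.729, small caterpillars 0.124 kJ/s. The optimal diet is the largest prefix of this list for which every included type satisfies E_i/h_i > R on the types above it.
Rate on top 1: 0.9148. beetle larvae: 2 > 0.9148 → include.
Rate on top 2: 1.096. large caterpillars: 1.58 > 1.096 → include.
Rate on top 3: 1.246. spiders: 0.729 < 1.246 → exclude; stop.
Optimal diet: aphids, beetle larvae, large caterpillars — 3 of 5 types.

3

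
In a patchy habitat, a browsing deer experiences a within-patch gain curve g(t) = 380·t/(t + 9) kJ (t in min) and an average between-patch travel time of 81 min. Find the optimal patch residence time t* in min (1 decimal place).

Maximise g(t)/(T+t): set derivative to zero → g'(t)(T+t) = g(t).
g'(t) = 380·9/(t + 9)². Setting 380·9/(t+9)² = 380t/[(t+9)(81+t)] gives 9(81+t) = t(t+9), so t² = 9×81 = 729.
t* = √729 = 27 min.

27.0 min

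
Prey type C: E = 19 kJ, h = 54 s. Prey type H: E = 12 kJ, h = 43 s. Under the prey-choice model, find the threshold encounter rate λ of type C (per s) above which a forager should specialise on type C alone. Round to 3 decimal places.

0.071 per s

The zero-one rule: include type H iff E₂/h₂ > λE₁/(1+λh₁). Equality gives the switch point.
λE₁h₂ = E₂ + λE₂h₁ ⇒ λ = E₂/(E₁h₂ − E₂h₁) = 12/(817 − 648) = 0.07101 per s.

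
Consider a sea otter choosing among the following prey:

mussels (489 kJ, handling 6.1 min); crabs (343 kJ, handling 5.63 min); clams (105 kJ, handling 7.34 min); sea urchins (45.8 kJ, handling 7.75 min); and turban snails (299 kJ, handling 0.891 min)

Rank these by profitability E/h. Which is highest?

In descending order of E/h:
turban snails: 299/0.891 = 336 kJ/min
mussels: 489/6.1 = 80.2 kJ/min
crabs: 343/5.63 = 60.9 kJ/min
clams: 105/7.34 = 14.3 kJ/min
sea urchins: 45.8/7.75 = 5.91 kJ/min

turban snails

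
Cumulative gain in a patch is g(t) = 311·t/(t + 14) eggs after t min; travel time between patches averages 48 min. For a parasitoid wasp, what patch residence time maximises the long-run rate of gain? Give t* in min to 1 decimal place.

25.9 min

By the marginal value theorem, leave when the instantaneous gain rate g'(t) equals the habitat-wide average g(t)/(T + t).
g'(t) = 311·14/(t + 14)². Setting 311·14/(t+14)² = 311t/[(t+14)(48+t)] gives 14(48+t) = t(t+14), so t² = 14×48 = 672.
t* = √672 = 25.92 min.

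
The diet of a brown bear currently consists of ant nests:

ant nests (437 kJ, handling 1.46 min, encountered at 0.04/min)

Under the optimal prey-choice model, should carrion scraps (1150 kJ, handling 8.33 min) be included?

Yes

On ant nests alone, R = ΣλE/(1+Σλh) = 17.48/1.058 = 16.52 kJ/min.
Profitability of carrion scraps: 1150/8.33 = 138.1 kJ/min.
Since 138.1 > R, including carrion scraps increases the long-run rate.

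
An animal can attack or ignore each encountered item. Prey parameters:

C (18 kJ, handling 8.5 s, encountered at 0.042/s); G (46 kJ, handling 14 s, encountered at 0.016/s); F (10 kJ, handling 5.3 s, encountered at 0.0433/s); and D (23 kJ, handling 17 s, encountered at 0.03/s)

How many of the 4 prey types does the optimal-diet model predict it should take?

Rank by E/h (kJ/s): G 3.29, C 2.12, F 1.89, D 1.35. Include each in turn until the next type's E/h falls below the running intake rate.
Rate on top 1: 0.6013. C: 2.12 > 0.6013 → include.
Rate on top 2: 0.9437. F: 1.89 > 0.9437 → include.
Rate on top 3: 1.063. D: 1.35 > 1.063 → include.
Optimal diet: G, C, F, D — 4 of 4 types.

4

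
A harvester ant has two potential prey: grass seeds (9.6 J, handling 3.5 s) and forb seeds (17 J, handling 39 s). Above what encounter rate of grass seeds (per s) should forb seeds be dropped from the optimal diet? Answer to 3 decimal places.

Drop forb seeds once their profitability E₂/h₂ falls below the rate achievable on grass seeds alone: E₂/h₂ = λE₁/(1 + λh₁).
Solve for λ: λE₁h₂ = E₂(1 + λh₁) → λ(E₁h₂ − E₂h₁) = E₂ → λ = E₂/(E₁h₂ − E₂h₁).
λ = 17/(9.6×39 − 17×3.5) = 17/314.9 = 0.05399 per s.

0.054 per s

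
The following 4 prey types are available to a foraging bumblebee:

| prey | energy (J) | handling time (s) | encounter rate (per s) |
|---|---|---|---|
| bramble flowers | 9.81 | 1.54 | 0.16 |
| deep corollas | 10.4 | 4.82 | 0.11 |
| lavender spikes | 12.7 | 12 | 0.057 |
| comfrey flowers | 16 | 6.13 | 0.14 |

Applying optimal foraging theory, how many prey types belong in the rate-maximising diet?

3

E/h in descending order: bramble flowers 6.37, comfrey flowers 2.61, deep corollas 2.16, lavender spikes 1.06 J/s. The optimal diet is the largest prefix of this list for which every included type satisfies E_i/h_i > R on the types above it.
Rate on top 1: 1.259. comfrey flowers: 2.61 > 1.259 → include.
Rate on top 2: 1.81. deep corollas: 2.16 > 1.81 → include.
Rate on top 3: 1.88. lavender spikes: 1.06 < 1.88 → exclude; stop.
Optimal diet: bramble flowers, comfrey flowers, deep corollas — 3 of 4 types.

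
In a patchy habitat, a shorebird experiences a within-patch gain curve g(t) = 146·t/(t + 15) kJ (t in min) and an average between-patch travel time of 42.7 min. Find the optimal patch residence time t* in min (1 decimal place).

Maximise g(t)/(T+t): set derivative to zero → g'(t)(T+t) = g(t).
g'(t) = 146·15/(t + 15)². Setting 146·15/(t+15)² = 146t/[(t+15)(42.7+t)] gives 15(42.7+t) = t(t+15), so t² = 15×42.7 = 640.5.
t* = √640.5 = 25.31 min.

25.3 min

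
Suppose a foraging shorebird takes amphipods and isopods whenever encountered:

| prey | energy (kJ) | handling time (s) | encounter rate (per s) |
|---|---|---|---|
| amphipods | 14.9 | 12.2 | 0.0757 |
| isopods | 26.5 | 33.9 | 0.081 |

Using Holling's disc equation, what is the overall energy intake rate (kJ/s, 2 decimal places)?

0.70 kJ/s

R = (0.0757×14.9 + 0.081×26.5) / (1 + 0.0757×12.2 + 0.081×33.9) = 3.274/4.669 = 0.7012 kJ/s.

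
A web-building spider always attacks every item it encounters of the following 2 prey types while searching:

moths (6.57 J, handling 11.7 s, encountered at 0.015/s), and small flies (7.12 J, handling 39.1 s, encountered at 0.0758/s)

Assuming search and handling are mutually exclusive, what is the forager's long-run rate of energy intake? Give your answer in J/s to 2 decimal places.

0.15 J/s

R = Σλ_iE_i / (1 + Σλ_ih_i)
Numerator: 0.015×6.57 + 0.0758×7.12 = 0.6382
Denominator: 1 + 0.015×11.7 + 0.0758×39.1 = 4.139
R = 0.6382/4.139 = 0.1542 J/s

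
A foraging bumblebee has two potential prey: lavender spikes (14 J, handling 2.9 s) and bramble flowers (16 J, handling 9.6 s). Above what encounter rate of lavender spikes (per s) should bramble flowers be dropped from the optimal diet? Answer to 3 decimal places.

0.182 per s

Drop bramble flowers once their profitability E₂/h₂ falls below the rate achievable on lavender spikes alone: E₂/h₂ = λE₁/(1 + λh₁).
Solve for λ: λE₁h₂ = E₂(1 + λh₁) → λ(E₁h₂ − E₂h₁) = E₂ → λ = E₂/(E₁h₂ − E₂h₁).
λ = 16/(14×9.6 − 16×2.9) = 16/88 = 0.1818 per s.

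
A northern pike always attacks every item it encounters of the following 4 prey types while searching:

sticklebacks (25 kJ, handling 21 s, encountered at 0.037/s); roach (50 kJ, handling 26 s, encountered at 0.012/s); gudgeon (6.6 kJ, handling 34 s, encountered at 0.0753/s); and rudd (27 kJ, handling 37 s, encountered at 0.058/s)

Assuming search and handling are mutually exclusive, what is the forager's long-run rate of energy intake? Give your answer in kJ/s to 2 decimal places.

Energy encountered per unit search time: 0.037×25 + 0.012×50 + 0.0753×6.6 + 0.058×27 = 3.588 kJ/s.
Handling time per unit search time: 0.037×21 + 0.012×26 + 0.0753×34 + 0.058×37 = 5.795.
Rate = 3.588/(1 + 5.795) = 0.528 kJ/s.

0.53 kJ/s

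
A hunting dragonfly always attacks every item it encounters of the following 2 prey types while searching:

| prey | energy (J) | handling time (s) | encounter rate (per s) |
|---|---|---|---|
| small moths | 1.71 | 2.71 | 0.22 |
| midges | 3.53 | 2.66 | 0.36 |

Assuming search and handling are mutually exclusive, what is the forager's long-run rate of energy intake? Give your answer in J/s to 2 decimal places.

R = Σλ_iE_i / (1 + Σλ_ih_i)
Numerator: 0.22×1.71 + 0.36×3.53 = 1.647
Denominator: 1 + 0.22×2.71 + 0.36×2.66 = 2.554
R = 1.647/2.554 = 0.6449 J/s

0.64 J/s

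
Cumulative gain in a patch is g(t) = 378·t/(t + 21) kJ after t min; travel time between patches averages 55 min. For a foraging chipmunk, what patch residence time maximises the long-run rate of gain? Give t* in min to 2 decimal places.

33.99 min

Optimal t* satisfies g'(t*) = g(t*)/(T + t*).
g'(t) = 378·21/(t + 21)². Setting 378·21/(t+21)² = 378t/[(t+21)(55+t)] gives 21(55+t) = t(t+21), so t² = 21×55 = 1155.
t* = √1155 = 33.99 min.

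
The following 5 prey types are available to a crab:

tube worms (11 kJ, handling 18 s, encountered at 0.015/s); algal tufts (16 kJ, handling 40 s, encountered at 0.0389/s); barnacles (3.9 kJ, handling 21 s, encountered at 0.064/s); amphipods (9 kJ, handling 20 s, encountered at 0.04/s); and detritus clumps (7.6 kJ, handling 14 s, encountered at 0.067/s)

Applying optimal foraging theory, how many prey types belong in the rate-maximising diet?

E/h in descending order: tube worms 0.611, detritus clumps 0.543, amphipods 0.45, algal tufts 0.4, barnacles 0.186 kJ/s. The optimal diet is the largest prefix of this list for which every included type satisfies E_i/h_i > R on the types above it.
Rate on top 1: 0.1299. detritus clumps: 0.543 > 0.1299 → include.
Rate on top 2: 0.3053. amphipods: 0.45 > 0.3053 → include.
Rate on top 3: 0.3438. algal tufts: 0.4 > 0.3438 → include.
Rate on top 4: 0.363. barnacles: 0.186 < 0.363 → exclude; stop.
Optimal diet: tube worms, detritus clumps, amphipods, algal tufts — 4 of 5 types.

4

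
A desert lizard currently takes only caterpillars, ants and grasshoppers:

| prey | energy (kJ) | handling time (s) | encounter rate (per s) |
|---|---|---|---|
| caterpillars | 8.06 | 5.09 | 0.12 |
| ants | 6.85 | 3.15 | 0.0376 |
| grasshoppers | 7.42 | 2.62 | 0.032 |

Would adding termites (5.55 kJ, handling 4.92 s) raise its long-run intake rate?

Intake rate on the current diet: R = (0.12×8.06 + 0.0376×6.85 + 0.032×7.42) / (1 + 0.12×5.09 + 0.0376×3.15 + 0.032×2.62) = 1.462/1.813 = 0.8065 kJ/s.
Profitability of termites: 5.55/4.92 = 1.128 kJ/s.
1.128 > 0.8065, so adding termites raises the average — include it.

Yes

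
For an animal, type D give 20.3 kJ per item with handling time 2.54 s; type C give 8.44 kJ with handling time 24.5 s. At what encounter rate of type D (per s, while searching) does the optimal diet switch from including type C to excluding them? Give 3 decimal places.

0.018 per s

Drop type C once their profitability E₂/h₂ falls below the rate achievable on type D alone: E₂/h₂ = λE₁/(1 + λh₁).
Solve for λ: λE₁h₂ = E₂(1 + λh₁) → λ(E₁h₂ − E₂h₁) = E₂ → λ = E₂/(E₁h₂ − E₂h₁).
λ = 8.44/(20.3×24.5 − 8.44×2.54) = 8.44/475.9 = 0.01773 per s.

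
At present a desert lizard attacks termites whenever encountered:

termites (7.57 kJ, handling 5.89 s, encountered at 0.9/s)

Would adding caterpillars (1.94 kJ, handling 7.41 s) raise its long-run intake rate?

No

Intake rate on the current diet: R = (0.9×7.57) / (1 + 0.9×5.89) = 6.813/6.301 = 1.081 kJ/s.
Profitability of caterpillars: 1.94/7.41 = 0.2618 kJ/s.
0.2618 < 1.081, so adding caterpillars would lower the average — exclude it.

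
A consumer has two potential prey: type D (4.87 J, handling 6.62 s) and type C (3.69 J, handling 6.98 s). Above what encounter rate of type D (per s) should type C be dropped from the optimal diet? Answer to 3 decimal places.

Drop type C once their profitability E₂/h₂ falls below the rate achievable on type D alone: E₂/h₂ = λE₁/(1 + λh₁).
Solve for λ: λE₁h₂ = E₂(1 + λh₁) → λ(E₁h₂ − E₂h₁) = E₂ → λ = E₂/(E₁h₂ − E₂h₁).
λ = 3.69/(4.87×6.98 − 3.69×6.62) = 3.69/9.565 = 0.3858 per s.

0.386 per s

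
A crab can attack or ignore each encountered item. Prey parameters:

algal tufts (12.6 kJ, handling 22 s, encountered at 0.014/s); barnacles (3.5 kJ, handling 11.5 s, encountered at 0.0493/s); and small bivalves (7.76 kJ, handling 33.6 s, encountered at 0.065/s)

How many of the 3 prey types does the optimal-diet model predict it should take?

3

Rank by E/h (kJ/s): algal tufts 0.573, barnacles 0.304, small bivalves 0.231. Include each in turn until the next type's E/h falls below the running intake rate.
Rate on top 1: 0.1349. barnacles: 0.304 > 0.1349 → include.
Rate on top 2: 0.1861. small bivalves: 0.231 > 0.1861 → include.
Optimal diet: algal tufts, barnacles, small bivalves — 3 of 3 types.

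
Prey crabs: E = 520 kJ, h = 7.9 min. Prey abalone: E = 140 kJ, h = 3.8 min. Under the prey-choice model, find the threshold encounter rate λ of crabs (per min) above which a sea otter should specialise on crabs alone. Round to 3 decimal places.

The zero-one rule: include abalone iff E₂/h₂ > λE₁/(1+λh₁). Equality gives the switch point.
λE₁h₂ = E₂ + λE₂h₁ ⇒ λ = E₂/(E₁h₂ − E₂h₁) = 140/(1976 − 1106) = 0.1609 per min.

0.161 per min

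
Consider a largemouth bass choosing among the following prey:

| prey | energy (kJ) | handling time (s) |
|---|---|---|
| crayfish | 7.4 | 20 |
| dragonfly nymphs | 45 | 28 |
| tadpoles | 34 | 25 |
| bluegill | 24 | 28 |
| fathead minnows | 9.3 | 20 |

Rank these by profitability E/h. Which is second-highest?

tadpoles

Profitability E/h (kJ/s): crayfish = 7.4/20 = 0.37, dragonfly nymphs = 45/28 = 1.61, tadpoles = 34/25 = 1.36, bluegill = 24/28 = 0.857, fathead minnows = 9.3/20 = 0.465.
Ranked: dragonfly nymphs > tadpoles > bluegill > fathead minnows > crayfish.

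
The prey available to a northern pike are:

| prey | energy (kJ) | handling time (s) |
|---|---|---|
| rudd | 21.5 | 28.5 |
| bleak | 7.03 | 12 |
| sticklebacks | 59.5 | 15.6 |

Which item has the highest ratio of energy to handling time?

In descending order of E/h:
sticklebacks: 59.5/15.6 = 3.81 kJ/s
rudd: 21.5/28.5 = 0.754 kJ/s
bleak: 7.03/12 = 0.586 kJ/s

sticklebacks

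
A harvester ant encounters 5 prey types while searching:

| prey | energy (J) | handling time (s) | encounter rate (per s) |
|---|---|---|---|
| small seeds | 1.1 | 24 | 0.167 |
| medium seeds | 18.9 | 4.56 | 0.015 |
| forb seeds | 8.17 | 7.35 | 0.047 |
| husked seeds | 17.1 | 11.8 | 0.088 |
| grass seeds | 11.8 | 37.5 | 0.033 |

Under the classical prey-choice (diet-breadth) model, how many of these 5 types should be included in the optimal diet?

Rank by E/h (J/s): medium seeds 4.14, husked seeds 1.45, forb seeds 1.11, grass seeds 0.315, small seeds 0.0458. Include each in turn until the next type's E/h falls below the running intake rate.
Rate on top 1: 0.2654. husked seeds: 1.45 > 0.2654 → include.
Rate on top 2: 0.8488. forb seeds: 1.11 > 0.8488 → include.
Rate on top 3: 0.8858. grass seeds: 0.315 < 0.8858 → exclude; stop.
Optimal diet: medium seeds, husked seeds, forb seeds — 3 of 5 types.

3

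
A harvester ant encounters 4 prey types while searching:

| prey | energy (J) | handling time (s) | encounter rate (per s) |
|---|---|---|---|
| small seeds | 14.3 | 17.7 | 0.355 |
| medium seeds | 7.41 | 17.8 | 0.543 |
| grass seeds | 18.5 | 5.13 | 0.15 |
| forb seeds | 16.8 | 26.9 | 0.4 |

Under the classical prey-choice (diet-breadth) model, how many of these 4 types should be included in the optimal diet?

1

Profitabilities (E/h, J/s): grass seeds 3.61, small seeds 0.808, forb seeds 0.625, medium seeds 0.416. Add prey in this order while the next type's profitability exceeds the intake rate on those already taken.
Rate on top 1: 1.568. small seeds: 0.808 < 1.568 → exclude; stop.
Optimal diet: grass seeds — 1 of 4 types.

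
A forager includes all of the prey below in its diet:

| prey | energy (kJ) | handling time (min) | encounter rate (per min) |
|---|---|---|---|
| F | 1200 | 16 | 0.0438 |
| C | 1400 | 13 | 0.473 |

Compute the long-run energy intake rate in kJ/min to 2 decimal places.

R = Σλ_iE_i / (1 + Σλ_ih_i)
Numerator: 0.0438×1200 + 0.473×1400 = 714.8
Denominator: 1 + 0.0438×16 + 0.473×13 = 7.85
R = 714.8/7.85 = 91.05 kJ/min

91.05 kJ/min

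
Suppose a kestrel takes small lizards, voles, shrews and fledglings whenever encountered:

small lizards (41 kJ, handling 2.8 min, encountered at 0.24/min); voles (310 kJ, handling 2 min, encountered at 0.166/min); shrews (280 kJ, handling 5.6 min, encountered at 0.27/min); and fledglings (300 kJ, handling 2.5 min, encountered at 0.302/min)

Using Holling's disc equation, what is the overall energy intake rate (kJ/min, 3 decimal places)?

R = (0.24×41 + 0.166×310 + 0.27×280 + 0.302×300) / (1 + 0.24×2.8 + 0.166×2 + 0.27×5.6 + 0.302×2.5) = 227.5/4.271 = 53.27 kJ/min.

53.266 kJ/min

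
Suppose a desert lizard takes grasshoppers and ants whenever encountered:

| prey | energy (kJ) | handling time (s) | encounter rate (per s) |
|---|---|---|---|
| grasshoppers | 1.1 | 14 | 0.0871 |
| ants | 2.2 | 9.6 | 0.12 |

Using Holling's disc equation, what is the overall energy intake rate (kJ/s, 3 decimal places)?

R = (0.0871×1.1 + 0.12×2.2) / (1 + 0.0871×14 + 0.12×9.6) = 0.3598/3.371 = 0.1067 kJ/s.

0.107 kJ/s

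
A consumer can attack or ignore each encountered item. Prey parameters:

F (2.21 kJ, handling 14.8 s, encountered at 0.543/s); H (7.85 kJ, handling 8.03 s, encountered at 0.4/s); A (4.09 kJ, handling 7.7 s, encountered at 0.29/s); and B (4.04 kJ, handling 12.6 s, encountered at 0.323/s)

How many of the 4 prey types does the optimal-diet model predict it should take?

Profitabilities (E/h, kJ/s): H 0.978, A 0.531, B 0.321, F 0.149. Add prey in this order while the next type's profitability exceeds the intake rate on those already taken.
Rate on top 1: 0.7455. A: 0.531 < 0.7455 → exclude; stop.
Optimal diet: H — 1 of 4 types.

1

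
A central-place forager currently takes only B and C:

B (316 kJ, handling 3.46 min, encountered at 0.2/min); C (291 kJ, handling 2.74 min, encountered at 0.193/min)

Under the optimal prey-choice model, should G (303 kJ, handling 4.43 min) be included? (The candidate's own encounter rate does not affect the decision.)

Yes

Intake rate on the current diet: R = (0.2×316 + 0.193×291) / (1 + 0.2×3.46 + 0.193×2.74) = 119.4/2.221 = 53.75 kJ/min.
Profitability of G: 303/4.43 = 68.4 kJ/min.
68.4 > 53.75, so adding G raises the average — include it.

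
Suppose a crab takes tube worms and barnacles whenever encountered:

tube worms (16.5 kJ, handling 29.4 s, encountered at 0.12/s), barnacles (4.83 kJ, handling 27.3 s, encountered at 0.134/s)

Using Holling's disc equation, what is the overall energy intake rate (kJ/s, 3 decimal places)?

0.321 kJ/s

R = (0.12×16.5 + 0.134×4.83) / (1 + 0.12×29.4 + 0.134×27.3) = 2.627/8.186 = 0.3209 kJ/s.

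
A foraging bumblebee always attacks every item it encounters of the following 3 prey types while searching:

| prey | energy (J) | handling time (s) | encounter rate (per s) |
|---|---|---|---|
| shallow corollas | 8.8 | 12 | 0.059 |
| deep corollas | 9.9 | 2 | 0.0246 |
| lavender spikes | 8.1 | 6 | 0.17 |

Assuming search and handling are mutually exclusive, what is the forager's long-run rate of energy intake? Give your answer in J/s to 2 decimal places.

0.77 J/s

R = Σλ_iE_i / (1 + Σλ_ih_i)
Numerator: 0.059×8.8 + 0.0246×9.9 + 0.17×8.1 = 2.14
Denominator: 1 + 0.059×12 + 0.0246×2 + 0.17×6 = 2.777
R = 2.14/2.777 = 0.7705 J/s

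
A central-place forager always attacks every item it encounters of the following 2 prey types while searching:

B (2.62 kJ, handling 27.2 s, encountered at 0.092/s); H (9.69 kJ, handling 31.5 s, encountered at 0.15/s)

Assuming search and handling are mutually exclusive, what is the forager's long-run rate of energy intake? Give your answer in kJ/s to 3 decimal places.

R = Σλ_iE_i / (1 + Σλ_ih_i)
Numerator: 0.092×2.62 + 0.15×9.69 = 1.695
Denominator: 1 + 0.092×27.2 + 0.15×31.5 = 8.227
R = 1.695/8.227 = 0.206 kJ/s

0.206 kJ/s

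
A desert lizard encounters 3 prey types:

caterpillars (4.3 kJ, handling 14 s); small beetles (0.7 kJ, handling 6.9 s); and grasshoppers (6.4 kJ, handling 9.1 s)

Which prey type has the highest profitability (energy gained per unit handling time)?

In descending order of E/h:
grasshoppers: 6.4/9.1 = 0.703 kJ/s
caterpillars: 4.3/14 = 0.307 kJ/s
small beetles: 0.7/6.9 = 0.101 kJ/s

grasshoppers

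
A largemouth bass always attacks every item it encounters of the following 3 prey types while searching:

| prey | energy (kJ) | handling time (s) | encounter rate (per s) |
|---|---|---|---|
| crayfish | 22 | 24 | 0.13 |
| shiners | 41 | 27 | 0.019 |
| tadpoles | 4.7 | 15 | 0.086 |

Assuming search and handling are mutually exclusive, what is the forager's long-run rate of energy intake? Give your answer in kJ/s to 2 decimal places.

0.68 kJ/s

R = Σλ_iE_i / (1 + Σλ_ih_i)
Numerator: 0.13×22 + 0.019×41 + 0.086×4.7 = 4.043
Denominator: 1 + 0.13×24 + 0.019×27 + 0.086×15 = 5.923
R = 4.043/5.923 = 0.6826 kJ/s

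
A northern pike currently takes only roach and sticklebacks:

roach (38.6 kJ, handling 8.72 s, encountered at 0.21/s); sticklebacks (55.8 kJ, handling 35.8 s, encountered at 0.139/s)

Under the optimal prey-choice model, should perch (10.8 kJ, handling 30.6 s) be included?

No

Intake rate on the current diet: R = (0.21×38.6 + 0.139×55.8) / (1 + 0.21×8.72 + 0.139×35.8) = 15.86/7.807 = 2.032 kJ/s.
perch: E/h = 10.8/30.6 = 0.3529 kJ/s.
0.3529 < 2.032, so adding perch would lower the average — exclude it.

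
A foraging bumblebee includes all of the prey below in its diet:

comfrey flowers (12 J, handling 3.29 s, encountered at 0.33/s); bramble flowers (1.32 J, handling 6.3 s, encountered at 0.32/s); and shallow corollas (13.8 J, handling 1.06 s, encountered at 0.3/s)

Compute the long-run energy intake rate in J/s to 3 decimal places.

R = (0.33×12 + 0.32×1.32 + 0.3×13.8) / (1 + 0.33×3.29 + 0.32×6.3 + 0.3×1.06) = 8.522/4.42 = 1.928 J/s.

1.928 J/s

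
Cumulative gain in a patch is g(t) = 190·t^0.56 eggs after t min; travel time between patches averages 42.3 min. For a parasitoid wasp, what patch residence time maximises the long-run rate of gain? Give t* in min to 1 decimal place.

By the marginal value theorem, leave when the instantaneous gain rate g'(t) equals the habitat-wide average g(t)/(T + t).
g'(t) = 0.56·190·t^-0.44. Setting 0.56·190·t^-0.44 = 190·t^0.56/(42.3+t) gives 0.56(42.3+t) = t, so 0.44·t = 0.56×42.3.
t* = 0.56×42.3/0.44 = 53.84 min.

53.8 min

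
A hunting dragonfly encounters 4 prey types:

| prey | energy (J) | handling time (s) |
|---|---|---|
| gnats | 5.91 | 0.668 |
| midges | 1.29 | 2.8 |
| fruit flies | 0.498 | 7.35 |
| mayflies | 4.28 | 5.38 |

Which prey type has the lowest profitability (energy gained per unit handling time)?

fruit flies

Profitability E/h (J/s): gnats = 5.91/0.668 = 8.85, midges = 1.29/2.8 = 0.461, fruit flies = 0.498/7.35 = 0.0678, mayflies = 4.28/5.38 = 0.796.
Ranked: gnats > mayflies > midges > fruit flies.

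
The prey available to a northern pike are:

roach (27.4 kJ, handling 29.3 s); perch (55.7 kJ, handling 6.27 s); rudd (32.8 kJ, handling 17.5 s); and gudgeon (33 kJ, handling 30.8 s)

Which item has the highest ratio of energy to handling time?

In descending order of E/h:
perch: 55.7/6.27 = 8.88 kJ/s
rudd: 32.8/17.5 = 1.87 kJ/s
gudgeon: 33/30.8 = 1.07 kJ/s
roach: 27.4/29.3 = 0.935 kJ/s

perch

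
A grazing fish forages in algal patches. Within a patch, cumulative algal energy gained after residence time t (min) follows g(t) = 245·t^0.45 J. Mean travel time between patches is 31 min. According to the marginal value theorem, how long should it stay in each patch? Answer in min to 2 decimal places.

Optimal t* satisfies g'(t*) = g(t*)/(T + t*).
g'(t) = 0.45·245·t^-0.55. Setting 0.45·245·t^-0.55 = 245·t^0.45/(31+t) gives 0.45(31+t) = t, so 0.55·t = 0.45×31.
t* = 0.45×31/0.55 = 25.36 min.

25.36 min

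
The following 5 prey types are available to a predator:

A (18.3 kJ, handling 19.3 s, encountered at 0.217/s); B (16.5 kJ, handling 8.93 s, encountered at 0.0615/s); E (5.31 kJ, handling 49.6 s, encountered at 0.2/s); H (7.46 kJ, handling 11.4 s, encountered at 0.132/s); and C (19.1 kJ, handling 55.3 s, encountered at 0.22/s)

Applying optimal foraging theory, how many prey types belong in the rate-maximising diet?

Rank by E/h (kJ/s): B 1.85, A 0.948, H 0.654, C 0.345, E 0.107. Include each in turn until the next type's E/h falls below the running intake rate.
Rate on top 1: 0.655. A: 0.948 > 0.655 → include.
Rate on top 2: 0.869. H: 0.654 < 0.869 → exclude; stop.
Optimal diet: B, A — 2 of 5 types.

2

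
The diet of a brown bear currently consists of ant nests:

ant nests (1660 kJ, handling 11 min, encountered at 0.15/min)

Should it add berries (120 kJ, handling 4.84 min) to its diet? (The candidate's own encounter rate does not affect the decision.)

Intake rate on the current diet: R = (0.15×1660) / (1 + 0.15×11) = 249/2.65 = 93.96 kJ/min.
Profitability of berries: 120/4.84 = 24.79 kJ/min.
24.79 < 93.96, so adding berries would lower the average — exclude it.

No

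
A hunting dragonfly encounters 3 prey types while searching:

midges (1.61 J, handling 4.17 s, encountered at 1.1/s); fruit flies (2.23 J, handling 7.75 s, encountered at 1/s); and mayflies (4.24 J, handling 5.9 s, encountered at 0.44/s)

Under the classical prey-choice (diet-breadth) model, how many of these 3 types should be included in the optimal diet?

1

E/h in descending order: mayflies 0.719, midges 0.386, fruit flies 0.288 J/s. The optimal diet is the largest prefix of this list for which every included type satisfies E_i/h_i > R on the types above it.
Rate on top 1: 0.5188. midges: 0.386 < 0.5188 → exclude; stop.
Optimal diet: mayflies — 1 of 3 types.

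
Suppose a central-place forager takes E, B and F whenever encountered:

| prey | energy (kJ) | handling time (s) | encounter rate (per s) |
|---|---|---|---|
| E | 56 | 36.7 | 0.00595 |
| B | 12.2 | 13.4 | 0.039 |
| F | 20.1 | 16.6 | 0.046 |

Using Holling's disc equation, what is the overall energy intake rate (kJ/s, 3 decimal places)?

0.692 kJ/s

Energy encountered per unit search time: 0.00595×56 + 0.039×12.2 + 0.046×20.1 = 1.734 kJ/s.
Handling time per unit search time: 0.00595×36.7 + 0.039×13.4 + 0.046×16.6 = 1.505.
Rate = 1.734/(1 + 1.505) = 0.6922 kJ/s.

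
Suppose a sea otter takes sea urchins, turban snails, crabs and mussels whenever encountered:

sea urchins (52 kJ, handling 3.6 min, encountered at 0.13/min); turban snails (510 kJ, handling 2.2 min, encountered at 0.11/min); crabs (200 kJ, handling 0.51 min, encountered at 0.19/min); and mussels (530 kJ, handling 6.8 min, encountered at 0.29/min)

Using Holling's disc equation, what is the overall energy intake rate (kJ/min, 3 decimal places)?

67.364 kJ/min

R = (0.13×52 + 0.11×510 + 0.19×200 + 0.29×530) / (1 + 0.13×3.6 + 0.11×2.2 + 0.19×0.51 + 0.29×6.8) = 254.6/3.779 = 67.36 kJ/min.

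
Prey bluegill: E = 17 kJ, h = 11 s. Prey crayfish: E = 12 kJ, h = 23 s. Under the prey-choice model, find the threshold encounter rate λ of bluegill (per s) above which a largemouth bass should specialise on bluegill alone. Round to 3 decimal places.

At the threshold, the rate on bluegill alone equals the profitability of crayfish: λ·17/(1 + λ·11) = 12/23 = 0.5217.
Rearranging, λ(17 − 0.5217×11) = 0.5217, so λ = 0.5217/11.26 = 0.04633 per s.

0.046 per s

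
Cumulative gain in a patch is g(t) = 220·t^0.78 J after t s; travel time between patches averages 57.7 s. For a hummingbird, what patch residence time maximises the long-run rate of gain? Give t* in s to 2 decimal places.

204.57 s

Maximise g(t)/(T+t): set derivative to zero → g'(t)(T+t) = g(t).
g'(t) = 0.78·220·t^-0.22. Setting 0.78·220·t^-0.22 = 220·t^0.78/(57.7+t) gives 0.78(57.7+t) = t, so 0.22·t = 0.78×57.7.
t* = 0.78×57.7/0.22 = 204.6 s.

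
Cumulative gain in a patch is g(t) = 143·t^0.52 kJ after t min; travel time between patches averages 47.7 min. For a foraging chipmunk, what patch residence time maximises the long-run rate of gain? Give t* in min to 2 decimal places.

51.68 min

Maximise g(t)/(T+t): set derivative to zero → g'(t)(T+t) = g(t).
g'(t) = 0.52·143·t^-0.48. Setting 0.52·143·t^-0.48 = 143·t^0.52/(47.7+t) gives 0.52(47.7+t) = t, so 0.48·t = 0.52×47.7.
t* = 0.52×47.7/0.48 = 51.68 min.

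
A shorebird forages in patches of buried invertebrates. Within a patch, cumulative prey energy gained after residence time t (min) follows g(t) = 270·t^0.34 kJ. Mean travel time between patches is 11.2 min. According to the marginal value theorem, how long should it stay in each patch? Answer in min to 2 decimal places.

Optimal t* satisfies g'(t*) = g(t*)/(T + t*).
g'(t) = 0.34·270·t^-0.66. Setting 0.34·270·t^-0.66 = 270·t^0.34/(11.2+t) gives 0.34(11.2+t) = t, so 0.66·t = 0.34×11.2.
t* = 0.34×11.2/0.66 = 5.77 min.

5.77 min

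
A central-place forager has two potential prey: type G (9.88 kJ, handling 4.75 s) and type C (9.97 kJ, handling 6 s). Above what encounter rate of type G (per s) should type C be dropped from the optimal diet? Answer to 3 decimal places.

0.836 per s

At the threshold, the rate on type G alone equals the profitability of type C: λ·9.88/(1 + λ·4.75) = 9.97/6 = 1.662.
Rearranging, λ(9.88 − 1.662×4.75) = 1.662, so λ = 1.662/1.987 = 0.8362 per s.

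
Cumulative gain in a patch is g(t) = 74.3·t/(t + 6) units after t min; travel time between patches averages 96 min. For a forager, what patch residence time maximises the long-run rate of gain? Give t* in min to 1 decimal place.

24.0 min

By the marginal value theorem, leave when the instantaneous gain rate g'(t) equals the habitat-wide average g(t)/(T + t).
g'(t) = 74.3·6/(t + 6)². Setting 74.3·6/(t+6)² = 74.3t/[(t+6)(96+t)] gives 6(96+t) = t(t+6), so t² = 6×96 = 576.
t* = √576 = 24 min.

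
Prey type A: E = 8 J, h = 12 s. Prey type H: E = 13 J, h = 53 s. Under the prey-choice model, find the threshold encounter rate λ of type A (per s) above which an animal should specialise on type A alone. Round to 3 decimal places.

0.049 per s

At the threshold, the rate on type A alone equals the profitability of type H: λ·8/(1 + λ·12) = 13/53 = 0.2453.
Rearranging, λ(8 − 0.2453×12) = 0.2453, so λ = 0.2453/5.057 = 0.04851 per s.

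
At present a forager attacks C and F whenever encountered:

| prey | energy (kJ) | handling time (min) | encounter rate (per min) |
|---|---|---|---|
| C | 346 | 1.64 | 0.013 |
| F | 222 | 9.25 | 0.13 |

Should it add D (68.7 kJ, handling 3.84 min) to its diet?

Yes

On C and F alone, R = ΣλE/(1+Σλh) = 33.36/2.224 = 15 kJ/min.
Profitability of D: 68.7/3.84 = 17.89 kJ/min.
17.89 > 15, so adding D raises the average — include it.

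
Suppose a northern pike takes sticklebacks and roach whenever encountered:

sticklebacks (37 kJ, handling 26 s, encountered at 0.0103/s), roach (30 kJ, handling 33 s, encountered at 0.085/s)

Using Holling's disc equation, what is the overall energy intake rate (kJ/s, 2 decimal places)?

Energy encountered per unit search time: 0.0103×37 + 0.085×30 = 2.931 kJ/s.
Handling time per unit search time: 0.0103×26 + 0.085×33 = 3.073.
Rate = 2.931/(1 + 3.073) = 0.7197 kJ/s.

0.72 kJ/s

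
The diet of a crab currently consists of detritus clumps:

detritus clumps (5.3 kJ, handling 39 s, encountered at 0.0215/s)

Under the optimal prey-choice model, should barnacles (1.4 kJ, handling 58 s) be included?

No

Intake rate on the current diet: R = (0.0215×5.3) / (1 + 0.0215×39) = 0.1139/1.838 = 0.06198 kJ/s.
barnacles: E/h = 1.4/58 = 0.02414 kJ/s.
0.02414 < 0.06198, so adding barnacles would lower the average — exclude it.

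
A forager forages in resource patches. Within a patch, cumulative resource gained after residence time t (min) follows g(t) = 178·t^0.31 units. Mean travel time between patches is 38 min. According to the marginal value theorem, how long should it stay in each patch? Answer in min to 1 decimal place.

17.1 min

Optimal t* satisfies g'(t*) = g(t*)/(T + t*).
g'(t) = 0.31·178·t^-0.69. Setting 0.31·178·t^-0.69 = 178·t^0.31/(38+t) gives 0.31(38+t) = t, so 0.69·t = 0.31×38.
t* = 0.31×38/0.69 = 17.07 min.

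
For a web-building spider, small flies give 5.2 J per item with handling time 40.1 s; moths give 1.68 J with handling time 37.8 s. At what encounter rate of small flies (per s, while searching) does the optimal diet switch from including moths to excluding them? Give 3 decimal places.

The zero-one rule: include moths iff E₂/h₂ > λE₁/(1+λh₁). Equality gives the switch point.
λE₁h₂ = E₂ + λE₂h₁ ⇒ λ = E₂/(E₁h₂ − E₂h₁) = 1.68/(196.6 − 67.37) = 0.013 per s.

0.013 per s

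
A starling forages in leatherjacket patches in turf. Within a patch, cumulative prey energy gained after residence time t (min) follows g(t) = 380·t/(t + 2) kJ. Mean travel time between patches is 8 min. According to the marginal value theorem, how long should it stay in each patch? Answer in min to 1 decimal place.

By the marginal value theorem, leave when the instantaneous gain rate g'(t) equals the habitat-wide average g(t)/(T + t).
g'(t) = 380·2/(t + 2)². Setting 380·2/(t+2)² = 380t/[(t+2)(8+t)] gives 2(8+t) = t(t+2), so t² = 2×8 = 16.
t* = √16 = 4 min.

4.0 min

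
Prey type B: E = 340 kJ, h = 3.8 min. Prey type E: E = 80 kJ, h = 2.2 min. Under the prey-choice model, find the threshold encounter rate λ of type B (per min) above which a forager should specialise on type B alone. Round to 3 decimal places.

At the threshold, the rate on type B alone equals the profitability of type E: λ·340/(1 + λ·3.8) = 80/2.2 = 36.36.
Rearranging, λ(340 − 36.36×3.8) = 36.36, so λ = 36.36/201.8 = 0.1802 per min.

0.180 per min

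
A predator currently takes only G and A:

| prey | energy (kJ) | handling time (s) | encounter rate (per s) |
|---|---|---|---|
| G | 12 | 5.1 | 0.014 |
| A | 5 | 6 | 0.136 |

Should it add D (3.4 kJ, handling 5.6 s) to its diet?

Yes

Intake rate on the current diet: R = (0.014×12 + 0.136×5) / (1 + 0.014×5.1 + 0.136×6) = 0.848/1.887 = 0.4493 kJ/s.
Profitability of D: 3.4/5.6 = 0.6071 kJ/s.
Since 0.6071 > R, including D increases the long-run rate.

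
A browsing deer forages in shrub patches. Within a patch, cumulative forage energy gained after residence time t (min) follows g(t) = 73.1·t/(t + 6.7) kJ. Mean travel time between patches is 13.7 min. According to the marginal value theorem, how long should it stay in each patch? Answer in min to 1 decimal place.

9.6 min

Maximise g(t)/(T+t): set derivative to zero → g'(t)(T+t) = g(t).
g'(t) = 73.1·6.7/(t + 6.7)². Setting 73.1·6.7/(t+6.7)² = 73.1t/[(t+6.7)(13.7+t)] gives 6.7(13.7+t) = t(t+6.7), so t² = 6.7×13.7 = 91.79.
t* = √91.79 = 9.581 min.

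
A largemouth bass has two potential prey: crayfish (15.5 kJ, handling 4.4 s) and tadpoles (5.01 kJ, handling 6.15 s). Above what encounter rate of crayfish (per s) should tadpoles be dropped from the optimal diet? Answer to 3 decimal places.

0.068 per s

At the threshold, the rate on crayfish alone equals the profitability of tadpoles: λ·15.5/(1 + λ·4.4) = 5.01/6.15 = 0.8146.
Rearranging, λ(15.5 − 0.8146×4.4) = 0.8146, so λ = 0.8146/11.92 = 0.06837 per s.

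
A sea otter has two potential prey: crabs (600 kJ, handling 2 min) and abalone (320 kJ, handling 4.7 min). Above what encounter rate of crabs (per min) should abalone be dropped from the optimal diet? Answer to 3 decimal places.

Drop abalone once their profitability E₂/h₂ falls below the rate achievable on crabs alone: E₂/h₂ = λE₁/(1 + λh₁).
Solve for λ: λE₁h₂ = E₂(1 + λh₁) → λ(E₁h₂ − E₂h₁) = E₂ → λ = E₂/(E₁h₂ − E₂h₁).
λ = 320/(600×4.7 − 320×2) = 320/2180 = 0.1468 per min.

0.147 per min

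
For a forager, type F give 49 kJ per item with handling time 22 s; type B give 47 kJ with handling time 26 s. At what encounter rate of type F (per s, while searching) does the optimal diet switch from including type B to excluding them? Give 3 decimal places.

Drop type B once their profitability E₂/h₂ falls below the rate achievable on type F alone: E₂/h₂ = λE₁/(1 + λh₁).
Solve for λ: λE₁h₂ = E₂(1 + λh₁) → λ(E₁h₂ − E₂h₁) = E₂ → λ = E₂/(E₁h₂ − E₂h₁).
λ = 47/(49×26 − 47×22) = 47/240 = 0.1958 per s.

0.196 per s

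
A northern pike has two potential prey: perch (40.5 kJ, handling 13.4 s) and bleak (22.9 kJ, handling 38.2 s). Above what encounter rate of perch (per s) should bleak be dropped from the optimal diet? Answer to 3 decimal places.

0.018 per s

Drop bleak once their profitability E₂/h₂ falls below the rate achievable on perch alone: E₂/h₂ = λE₁/(1 + λh₁).
Solve for λ: λE₁h₂ = E₂(1 + λh₁) → λ(E₁h₂ − E₂h₁) = E₂ → λ = E₂/(E₁h₂ − E₂h₁).
λ = 22.9/(40.5×38.2 − 22.9×13.4) = 22.9/1240 = 0.01846 per s.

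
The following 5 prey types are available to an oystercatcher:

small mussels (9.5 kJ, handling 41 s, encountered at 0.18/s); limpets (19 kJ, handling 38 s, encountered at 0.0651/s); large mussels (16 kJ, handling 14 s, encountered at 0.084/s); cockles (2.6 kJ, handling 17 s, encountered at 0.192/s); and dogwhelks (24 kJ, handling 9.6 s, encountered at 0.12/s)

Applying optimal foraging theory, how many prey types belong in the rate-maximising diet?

1

E/h in descending order: dogwhelks 2.5, large mussels 1.14, limpets 0.5, small mussels 0.232, cockles 0.153 kJ/s. The optimal diet is the largest prefix of this list for which every included type satisfies E_i/h_i > R on the types above it.
Rate on top 1: 1.338. large mussels: 1.14 < 1.338 → exclude; stop.
Optimal diet: dogwhelks — 1 of 5 types.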